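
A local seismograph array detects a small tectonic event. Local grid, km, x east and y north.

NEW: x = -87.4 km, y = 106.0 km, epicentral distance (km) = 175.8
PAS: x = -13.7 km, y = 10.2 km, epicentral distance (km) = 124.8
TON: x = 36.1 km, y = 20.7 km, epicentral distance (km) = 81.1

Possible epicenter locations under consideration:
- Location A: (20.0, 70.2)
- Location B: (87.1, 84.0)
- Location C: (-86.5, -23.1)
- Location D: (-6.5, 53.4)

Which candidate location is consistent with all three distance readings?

Location B

For each candidate, compare |candidate − station| to the reported distance:
Location A: residuals NEW 62.6, PAS 56.0, TON 29.0 → max 62.6 km
Location B: residuals NEW 0.1, PAS 0.1, TON 0.2 → max 0.2 km
Location C: residuals NEW 46.7, PAS 44.7, TON 49.1 → max 49.1 km
Location D: residuals NEW 79.3, PAS 81.0, TON 27.4 → max 81.0 km
Only Location B has all residuals ≈ 0.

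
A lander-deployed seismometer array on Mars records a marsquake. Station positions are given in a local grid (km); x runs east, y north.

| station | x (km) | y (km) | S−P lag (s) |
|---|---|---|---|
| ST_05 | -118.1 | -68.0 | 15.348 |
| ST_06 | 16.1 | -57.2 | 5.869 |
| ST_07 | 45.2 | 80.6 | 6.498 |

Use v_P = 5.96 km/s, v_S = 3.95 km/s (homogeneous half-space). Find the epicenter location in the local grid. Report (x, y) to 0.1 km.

Distance from S−P lag: d = Δt · v_P v_S / (v_P − v_S) = Δt · (5.96·3.95)/(5.96−3.95) ≈ 11.7124·Δt.
So d_ST_05 = 179.76, d_ST_06 = 68.74, d_ST_07 = 76.11 km.
Circle about each station: (x + 118.1)² + (y + 68.0)² = 179.76²; (x − 16.1)² + (y + 57.2)² = 68.74²; (x − 45.2)² + (y − 80.6)² = 76.11².
Subtracting pairs of circle equations eliminates x²+y² and gives linear equations (the radical axes):
268.4 x + 21.6 y = 12547.91
326.6 x + 297.2 y = 16488.72
Solving the 2×2 system: x ≈ 46.4, y ≈ 4.5 km.
Check against ST_05 (with the unrounded x, y): √((x + 118.1)²+(y + 68.0)²) = 179.76 ≈ 179.76 km. ✓

46.4 km east, 4.5 km north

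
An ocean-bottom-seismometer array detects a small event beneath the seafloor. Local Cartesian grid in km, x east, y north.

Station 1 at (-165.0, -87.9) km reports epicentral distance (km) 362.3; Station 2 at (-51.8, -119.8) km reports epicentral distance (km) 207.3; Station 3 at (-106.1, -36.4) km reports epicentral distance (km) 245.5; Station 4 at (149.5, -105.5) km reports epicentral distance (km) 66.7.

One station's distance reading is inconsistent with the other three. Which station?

Station 1

Solve using three stations at a time. Using Station 2, Station 3, Station 4 (subtract circle equations pairwise → linear system) gives (x, y) ≈ (139.4, -39.7).
Distances from that point to each station vs reported:
  Station 1: calculated 308.2 vs reported 362.3 → residual 54.1 km
  Station 2: calculated 207.3 vs reported 207.3 → residual 0.0 km
  Station 3: calculated 245.5 vs reported 245.5 → residual 0.0 km
  Station 4: calculated 66.6 vs reported 66.7 → residual 0.1 km
Station 2, Station 3, Station 4 are mutually consistent (residuals ≈ 0); Station 1 is off by 54.1 km.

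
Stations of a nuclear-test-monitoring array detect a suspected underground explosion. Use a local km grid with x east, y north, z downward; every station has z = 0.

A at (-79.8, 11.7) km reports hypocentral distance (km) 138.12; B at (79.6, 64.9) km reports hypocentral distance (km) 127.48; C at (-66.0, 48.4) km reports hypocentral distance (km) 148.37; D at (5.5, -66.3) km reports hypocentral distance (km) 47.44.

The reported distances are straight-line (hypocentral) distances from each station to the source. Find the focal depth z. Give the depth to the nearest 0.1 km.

z ≈ 30.5 km

Each station gives a sphere (x−x_i)² + (y−y_i)² + z² = d_i² (stations at z=0).
Subtracting the A sphere from B and C: z² cancels, leaving linear equations in x and y:
318.8 x + 106.4 y = 6869.22
27.6 x + 73.4 y = -2742.89
Solving: x ≈ 38.901, y ≈ -51.997 km (keep extra digits for the depth step; rounded: 38.9, -52.0).
Then from the A sphere: z² = 138.12² − (x + 79.8)² − (y − 11.7)² with x = 38.901, y = -51.997, so z ≈ 30.494 ≈ 30.5 km.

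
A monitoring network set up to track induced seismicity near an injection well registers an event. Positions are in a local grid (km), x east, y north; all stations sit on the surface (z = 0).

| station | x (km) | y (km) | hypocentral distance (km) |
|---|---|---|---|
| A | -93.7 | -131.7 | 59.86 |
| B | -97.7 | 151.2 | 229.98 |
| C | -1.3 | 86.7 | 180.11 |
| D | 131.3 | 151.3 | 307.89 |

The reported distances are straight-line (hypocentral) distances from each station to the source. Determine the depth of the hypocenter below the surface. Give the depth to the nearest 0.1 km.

Each station gives a sphere (x−x_i)² + (y−y_i)² + z² = d_i² (stations at z=0).
Subtracting the A sphere from B and C: z² cancels, leaving linear equations in x and y:
-8.0 x + 565.8 y = -43025.43
184.8 x + 436.8 y = -47462.39
Solving: x ≈ -74.599, y ≈ -77.098 km (keep extra digits for the depth step; rounded: -74.6, -77.1).
Then from the A sphere: z² = 59.86² − (x + 93.7)² − (y + 131.7)² with x = -74.599, y = -77.098, so z ≈ 15.395 ≈ 15.4 km.

depth ≈ 15.4 km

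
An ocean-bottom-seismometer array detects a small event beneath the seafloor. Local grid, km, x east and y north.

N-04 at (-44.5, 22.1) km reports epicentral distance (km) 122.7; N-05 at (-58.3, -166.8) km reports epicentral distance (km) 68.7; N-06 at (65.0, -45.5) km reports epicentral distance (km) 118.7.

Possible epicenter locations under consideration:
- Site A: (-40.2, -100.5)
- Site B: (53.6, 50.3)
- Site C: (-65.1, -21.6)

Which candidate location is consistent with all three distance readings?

For each candidate, compare |candidate − station| to the reported distance:
Site A: residuals N-04 0.0, N-05 0.0, N-06 0.0 → max 0.0 km
Site B: residuals N-04 20.6, N-05 175.5, N-06 22.2 → max 175.5 km
Site C: residuals N-04 74.4, N-05 76.7, N-06 13.6 → max 76.7 km
Only Site A has all residuals ≈ 0.

Site A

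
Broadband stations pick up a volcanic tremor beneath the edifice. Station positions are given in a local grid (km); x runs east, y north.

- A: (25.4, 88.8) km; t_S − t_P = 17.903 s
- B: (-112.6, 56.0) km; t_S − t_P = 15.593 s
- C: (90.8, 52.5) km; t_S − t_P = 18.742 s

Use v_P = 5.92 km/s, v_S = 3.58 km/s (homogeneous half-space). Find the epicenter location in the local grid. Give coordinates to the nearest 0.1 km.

-34.7 km east, -61.8 km north

Distance from S−P lag: d = Δt · v_P v_S / (v_P − v_S) = Δt · (5.92·3.58)/(5.92−3.58) ≈ 9.0571·Δt.
So d_A = 162.15, d_B = 141.23, d_C = 169.75 km.
Circle about each station: (x − 25.4)² + (y − 88.8)² = 162.15²; (x + 112.6)² + (y − 56.0)² = 141.23²; (x − 90.8)² + (y − 52.5)² = 169.75².
Subtracting pairs of circle equations eliminates x²+y² and gives linear equations (the radical axes):
-276.0 x − 65.6 y = 13630.87
130.8 x − 72.6 y = -52.15
Solving the 2×2 system: x ≈ -34.7, y ≈ -61.8 km.
Check against A (with the unrounded x, y): √((x − 25.4)²+(y − 88.8)²) = 162.15 ≈ 162.15 km. ✓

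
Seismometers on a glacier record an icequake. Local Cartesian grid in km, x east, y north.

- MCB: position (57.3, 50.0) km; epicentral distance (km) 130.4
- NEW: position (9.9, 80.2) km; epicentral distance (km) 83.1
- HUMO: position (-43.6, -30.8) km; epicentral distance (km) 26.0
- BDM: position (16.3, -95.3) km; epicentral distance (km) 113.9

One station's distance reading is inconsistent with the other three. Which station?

Solve using three stations at a time. Using MCB, HUMO, BDM (subtract circle equations pairwise → linear system) gives (x, y) ≈ (-58.7, -9.6).
Distances from that point to each station vs reported:
  MCB: calculated 130.4 vs reported 130.4 → residual 0.0 km
  NEW: calculated 113.0 vs reported 83.1 → residual 29.9 km
  HUMO: calculated 26.1 vs reported 26.0 → residual 0.1 km
  BDM: calculated 113.9 vs reported 113.9 → residual 0.0 km
MCB, HUMO, BDM are mutually consistent (residuals ≈ 0); NEW is off by 29.9 km.

NEW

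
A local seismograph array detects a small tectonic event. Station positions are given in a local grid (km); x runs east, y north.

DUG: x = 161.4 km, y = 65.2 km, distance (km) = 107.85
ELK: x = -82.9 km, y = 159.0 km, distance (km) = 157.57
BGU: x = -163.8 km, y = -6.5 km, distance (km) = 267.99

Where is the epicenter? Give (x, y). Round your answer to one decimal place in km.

(70.6, 123.4)

Circle about each station: (x − 161.4)² + (y − 65.2)² = 107.85²; (x + 82.9)² + (y − 159.0)² = 157.57²; (x + 163.8)² + (y + 6.5)² = 267.99².
Subtracting pairs of circle equations eliminates x²+y² and gives linear equations (the radical axes):
-488.6 x + 187.6 y = -11344.27
-650.4 x − 143.4 y = -63615.33
Solving the 2×2 system: x ≈ 70.6, y ≈ 123.4 km.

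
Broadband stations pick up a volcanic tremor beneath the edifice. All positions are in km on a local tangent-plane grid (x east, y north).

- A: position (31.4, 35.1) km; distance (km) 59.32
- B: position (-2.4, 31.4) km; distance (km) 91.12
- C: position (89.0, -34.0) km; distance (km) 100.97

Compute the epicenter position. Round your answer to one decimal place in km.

Circle about each station: (x − 31.4)² + (y − 35.1)² = 59.32²; (x + 2.4)² + (y − 31.4)² = 91.12²; (x − 89.0)² + (y + 34.0)² = 100.97².
Subtracting the A equation from the B and C equations removes the quadratic terms:
-67.6 x − 7.4 y = -6010.24
115.2 x − 138.2 y = 182.95
Solving the 2×2 system: x ≈ 81.6, y ≈ 66.7 km.

81.6 km east, 66.7 km north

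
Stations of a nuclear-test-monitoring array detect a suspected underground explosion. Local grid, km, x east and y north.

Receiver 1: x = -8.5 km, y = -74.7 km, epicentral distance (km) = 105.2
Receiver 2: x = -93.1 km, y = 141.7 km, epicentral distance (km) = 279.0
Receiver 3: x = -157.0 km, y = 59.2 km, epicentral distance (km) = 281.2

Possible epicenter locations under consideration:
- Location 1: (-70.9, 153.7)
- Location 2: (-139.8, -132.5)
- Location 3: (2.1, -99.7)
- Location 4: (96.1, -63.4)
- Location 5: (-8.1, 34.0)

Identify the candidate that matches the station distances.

For each candidate, compare |candidate − station| to the reported distance:
Location 1: residuals Receiver 1 131.6, Receiver 2 253.8, Receiver 3 153.4 → max 253.8 km
Location 2: residuals Receiver 1 38.3, Receiver 2 0.9, Receiver 3 88.7 → max 88.7 km
Location 3: residuals Receiver 1 78.0, Receiver 2 19.5, Receiver 3 56.3 → max 78.0 km
Location 4: residuals Receiver 1 0.0, Receiver 2 0.0, Receiver 3 0.0 → max 0.0 km
Location 5: residuals Receiver 1 3.5, Receiver 2 141.8, Receiver 3 130.2 → max 141.8 km
Only Location 4 has all residuals ≈ 0.

Location 4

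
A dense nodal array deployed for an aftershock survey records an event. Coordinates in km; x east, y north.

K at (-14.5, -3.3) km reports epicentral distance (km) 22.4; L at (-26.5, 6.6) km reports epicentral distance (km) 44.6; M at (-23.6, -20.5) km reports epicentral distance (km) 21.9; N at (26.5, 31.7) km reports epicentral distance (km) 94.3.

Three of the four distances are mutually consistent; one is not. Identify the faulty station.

Solve using three stations at a time. Using L, M, N (subtract circle equations pairwise → linear system) gives (x, y) ≈ (-38.9, -36.3).
Distances from that point to each station vs reported:
  K: calculated 41.0 vs reported 22.4 → residual 18.6 km
  L: calculated 44.6 vs reported 44.6 → residual 0.0 km
  M: calculated 22.0 vs reported 21.9 → residual 0.1 km
  N: calculated 94.3 vs reported 94.3 → residual 0.0 km
L, M, N are mutually consistent (residuals ≈ 0); K is off by 18.6 km.

K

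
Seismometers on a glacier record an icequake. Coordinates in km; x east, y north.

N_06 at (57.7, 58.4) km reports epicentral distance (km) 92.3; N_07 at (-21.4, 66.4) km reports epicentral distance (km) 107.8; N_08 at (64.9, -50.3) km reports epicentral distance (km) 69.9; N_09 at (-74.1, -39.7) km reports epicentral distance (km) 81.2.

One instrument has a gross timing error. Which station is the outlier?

N_07

Solve using three stations at a time. Using N_06, N_08, N_09 (subtract circle equations pairwise → linear system) gives (x, y) ≈ (3.7, -16.5).
Distances from that point to each station vs reported:
  N_06: calculated 92.3 vs reported 92.3 → residual 0.0 km
  N_07: calculated 86.6 vs reported 107.8 → residual 21.2 km
  N_08: calculated 69.9 vs reported 69.9 → residual 0.0 km
  N_09: calculated 81.2 vs reported 81.2 → residual 0.0 km
N_06, N_08, N_09 are mutually consistent (residuals ≈ 0); N_07 is off by 21.2 km.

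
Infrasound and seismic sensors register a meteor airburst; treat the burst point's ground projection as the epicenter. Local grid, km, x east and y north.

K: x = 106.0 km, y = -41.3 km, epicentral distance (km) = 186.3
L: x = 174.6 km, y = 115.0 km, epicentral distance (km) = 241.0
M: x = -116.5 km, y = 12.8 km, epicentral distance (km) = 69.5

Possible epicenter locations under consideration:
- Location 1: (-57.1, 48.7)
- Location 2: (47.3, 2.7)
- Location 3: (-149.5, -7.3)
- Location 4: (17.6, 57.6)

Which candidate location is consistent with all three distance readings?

Location 1

For each candidate, compare |candidate − station| to the reported distance:
Location 1: residuals K 0.0, L 0.0, M 0.1 → max 0.1 km
Location 2: residuals K 112.9, L 71.2, M 94.6 → max 112.9 km
Location 3: residuals K 71.5, L 105.4, M 30.9 → max 105.4 km
Location 4: residuals K 53.7, L 73.8, M 71.9 → max 73.8 km
Only Location 1 has all residuals ≈ 0.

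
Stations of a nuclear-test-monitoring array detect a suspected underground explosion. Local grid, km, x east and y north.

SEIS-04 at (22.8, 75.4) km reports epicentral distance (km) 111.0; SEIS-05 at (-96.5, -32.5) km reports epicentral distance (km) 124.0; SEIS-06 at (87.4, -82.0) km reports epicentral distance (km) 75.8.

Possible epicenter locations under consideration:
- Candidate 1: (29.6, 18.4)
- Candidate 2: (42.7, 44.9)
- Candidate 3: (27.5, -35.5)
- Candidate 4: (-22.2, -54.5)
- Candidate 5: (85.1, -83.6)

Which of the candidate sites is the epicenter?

For each candidate, compare |candidate − station| to the reported distance:
Candidate 1: residuals SEIS-04 53.6, SEIS-05 12.0, SEIS-06 40.0 → max 53.6 km
Candidate 2: residuals SEIS-04 74.6, SEIS-05 35.3, SEIS-06 58.7 → max 74.6 km
Candidate 3: residuals SEIS-04 0.0, SEIS-05 0.0, SEIS-06 0.0 → max 0.0 km
Candidate 4: residuals SEIS-04 26.5, SEIS-05 46.5, SEIS-06 37.2 → max 46.5 km
Candidate 5: residuals SEIS-04 59.8, SEIS-05 64.7, SEIS-06 73.0 → max 73.0 km
Only Candidate 3 has all residuals ≈ 0.

Candidate 3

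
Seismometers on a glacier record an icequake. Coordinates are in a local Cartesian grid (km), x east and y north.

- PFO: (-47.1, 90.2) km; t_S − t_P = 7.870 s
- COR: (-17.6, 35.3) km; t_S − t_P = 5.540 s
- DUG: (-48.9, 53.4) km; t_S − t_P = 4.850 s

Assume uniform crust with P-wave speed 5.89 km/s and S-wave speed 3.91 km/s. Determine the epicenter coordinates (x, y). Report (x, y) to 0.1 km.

Distance from S−P lag: d = Δt · v_P v_S / (v_P − v_S) = Δt · (5.89·3.91)/(5.89−3.91) ≈ 11.6313·Δt.
So d_PFO = 91.54, d_COR = 64.44, d_DUG = 56.41 km.
Circle about each station: (x + 47.1)² + (y − 90.2)² = 91.54²; (x + 17.6)² + (y − 35.3)² = 64.44²; (x + 48.9)² + (y − 53.4)² = 56.41².
Subtracting the PFO equation from the COR and DUG equations removes the quadratic terms:
59.0 x − 109.8 y = -4571.54
-3.6 x − 73.6 y = 85.80
Solving the 2×2 system: x ≈ -73.0, y ≈ 2.4 km.
Check against PFO (with the unrounded x, y): √((x + 47.1)²+(y − 90.2)²) = 91.54 ≈ 91.54 km. ✓

-73.0 km east, 2.4 km north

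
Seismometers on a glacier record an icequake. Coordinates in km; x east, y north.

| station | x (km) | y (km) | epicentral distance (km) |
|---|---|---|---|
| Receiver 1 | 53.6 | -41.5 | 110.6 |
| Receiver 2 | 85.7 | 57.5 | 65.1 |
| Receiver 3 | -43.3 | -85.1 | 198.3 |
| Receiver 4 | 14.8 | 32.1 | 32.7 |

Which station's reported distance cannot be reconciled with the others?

Receiver 3

Solve using three stations at a time. Using Receiver 1, Receiver 2, Receiver 4 (subtract circle equations pairwise → linear system) gives (x, y) ≈ (21.0, 64.2).
Distances from that point to each station vs reported:
  Receiver 1: calculated 110.6 vs reported 110.6 → residual 0.0 km
  Receiver 2: calculated 65.1 vs reported 65.1 → residual 0.0 km
  Receiver 3: calculated 162.5 vs reported 198.3 → residual 35.8 km
  Receiver 4: calculated 32.6 vs reported 32.7 → residual 0.1 km
Receiver 1, Receiver 2, Receiver 4 are mutually consistent (residuals ≈ 0); Receiver 3 is off by 35.8 km.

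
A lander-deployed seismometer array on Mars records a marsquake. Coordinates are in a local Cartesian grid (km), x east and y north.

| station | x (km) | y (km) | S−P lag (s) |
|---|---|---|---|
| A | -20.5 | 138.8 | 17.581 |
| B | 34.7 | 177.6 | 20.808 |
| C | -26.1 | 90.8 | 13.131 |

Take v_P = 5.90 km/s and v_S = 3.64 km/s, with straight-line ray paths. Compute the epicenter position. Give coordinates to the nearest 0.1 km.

Distance from S−P lag: d = Δt · v_P v_S / (v_P − v_S) = Δt · (5.90·3.64)/(5.90−3.64) ≈ 9.5027·Δt.
So d_A = 167.07, d_B = 197.73, d_C = 124.78 km.
Circle about each station: (x + 20.5)² + (y − 138.8)² = 167.07²; (x − 34.7)² + (y − 177.6)² = 197.73²; (x + 26.1)² + (y − 90.8)² = 124.78².
Subtracting pairs of circle equations eliminates x²+y² and gives linear equations (the radical axes):
110.4 x + 77.6 y = 1875.39
-11.2 x − 96.0 y = 1582.50
Solving the 2×2 system: x ≈ 31.1, y ≈ -20.1 km.
Check against A (with the unrounded x, y): √((x + 20.5)²+(y − 138.8)²) = 167.09 ≈ 167.07 km. ✓

31.1 km east, -20.1 km north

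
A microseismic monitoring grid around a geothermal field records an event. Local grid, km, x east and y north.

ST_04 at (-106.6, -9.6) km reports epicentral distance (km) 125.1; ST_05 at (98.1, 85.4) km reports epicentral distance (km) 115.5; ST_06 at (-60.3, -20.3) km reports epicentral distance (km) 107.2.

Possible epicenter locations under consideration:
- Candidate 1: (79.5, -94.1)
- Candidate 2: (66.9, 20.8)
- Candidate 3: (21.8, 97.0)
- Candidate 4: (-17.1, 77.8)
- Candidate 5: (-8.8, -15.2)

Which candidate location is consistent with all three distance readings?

Candidate 4

For each candidate, compare |candidate − station| to the reported distance:
Candidate 1: residuals ST_04 79.3, ST_05 65.0, ST_06 50.9 → max 79.3 km
Candidate 2: residuals ST_04 51.0, ST_05 43.8, ST_06 26.5 → max 51.0 km
Candidate 3: residuals ST_04 41.8, ST_05 38.3, ST_06 36.0 → max 41.8 km
Candidate 4: residuals ST_04 0.0, ST_05 0.0, ST_06 0.0 → max 0.0 km
Candidate 5: residuals ST_04 27.1, ST_05 31.3, ST_06 55.4 → max 55.4 km
Only Candidate 4 has all residuals ≈ 0.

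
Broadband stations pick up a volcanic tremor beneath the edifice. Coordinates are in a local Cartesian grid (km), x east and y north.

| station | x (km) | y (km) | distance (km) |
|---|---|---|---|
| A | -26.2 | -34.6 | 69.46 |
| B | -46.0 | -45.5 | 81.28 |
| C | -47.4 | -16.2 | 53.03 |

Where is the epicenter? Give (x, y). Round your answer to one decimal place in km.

Circle about each station: (x + 26.2)² + (y + 34.6)² = 69.46²; (x + 46.0)² + (y + 45.5)² = 81.28²; (x + 47.4)² + (y + 16.2)² = 53.03².
Subtracting pairs of circle equations eliminates x²+y² and gives linear equations (the radical axes):
-39.6 x − 21.8 y = 520.90
-42.4 x + 36.8 y = 2638.11
Solving the 2×2 system: x ≈ -32.2, y ≈ 34.6 km.

-32.2 km east, 34.6 km north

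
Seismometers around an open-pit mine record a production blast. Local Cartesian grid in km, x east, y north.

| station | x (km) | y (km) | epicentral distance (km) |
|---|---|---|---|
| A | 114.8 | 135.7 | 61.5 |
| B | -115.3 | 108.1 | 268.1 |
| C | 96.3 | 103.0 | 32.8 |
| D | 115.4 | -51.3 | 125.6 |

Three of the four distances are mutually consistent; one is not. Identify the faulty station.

B

Solve using three stations at a time. Using A, C, D (subtract circle equations pairwise → linear system) gives (x, y) ≈ (112.1, 74.3).
Distances from that point to each station vs reported:
  A: calculated 61.5 vs reported 61.5 → residual 0.0 km
  B: calculated 229.9 vs reported 268.1 → residual 38.2 km
  C: calculated 32.8 vs reported 32.8 → residual 0.0 km
  D: calculated 125.6 vs reported 125.6 → residual 0.0 km
A, C, D are mutually consistent (residuals ≈ 0); B is off by 38.2 km.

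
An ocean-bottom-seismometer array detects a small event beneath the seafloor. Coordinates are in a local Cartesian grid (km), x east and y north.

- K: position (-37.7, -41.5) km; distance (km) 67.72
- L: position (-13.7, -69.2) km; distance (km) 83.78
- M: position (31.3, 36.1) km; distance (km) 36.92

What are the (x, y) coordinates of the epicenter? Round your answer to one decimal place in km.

(2.5, 13.0)

Circle about each station: (x + 37.7)² + (y + 41.5)² = 67.72²; (x + 13.7)² + (y + 69.2)² = 83.78²; (x − 31.3)² + (y − 36.1)² = 36.92².
Subtracting the K equation from the L and M equations removes the quadratic terms:
48.0 x − 55.4 y = -600.30
138.0 x + 155.2 y = 2362.27
Solving the 2×2 system: x ≈ 2.5, y ≈ 13.0 km.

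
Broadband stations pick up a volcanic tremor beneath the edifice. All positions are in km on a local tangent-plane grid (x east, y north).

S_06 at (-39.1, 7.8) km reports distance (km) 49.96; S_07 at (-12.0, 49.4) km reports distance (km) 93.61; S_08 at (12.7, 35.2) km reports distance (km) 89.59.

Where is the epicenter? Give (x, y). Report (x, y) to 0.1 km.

Circle about each station: (x + 39.1)² + (y − 7.8)² = 49.96²; (x + 12.0)² + (y − 49.4)² = 93.61²; (x − 12.7)² + (y − 35.2)² = 89.59².
Subtracting pairs of circle equations eliminates x²+y² and gives linear equations (the radical axes):
54.2 x + 83.2 y = -5272.12
103.6 x + 54.8 y = -5719.69
Solving the 2×2 system: x ≈ -33.1, y ≈ -41.8 km.

x ≈ -33.1 km, y ≈ -41.8 km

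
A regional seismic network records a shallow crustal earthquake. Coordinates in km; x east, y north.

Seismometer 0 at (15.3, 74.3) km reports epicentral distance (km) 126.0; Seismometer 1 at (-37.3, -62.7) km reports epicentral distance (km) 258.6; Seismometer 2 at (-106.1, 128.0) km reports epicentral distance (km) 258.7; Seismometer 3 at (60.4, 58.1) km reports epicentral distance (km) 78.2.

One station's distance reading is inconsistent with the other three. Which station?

Solve using three stations at a time. Using Seismometer 0, Seismometer 2, Seismometer 3 (subtract circle equations pairwise → linear system) gives (x, y) ≈ (131.7, 26.1).
Distances from that point to each station vs reported:
  Seismometer 0: calculated 125.9 vs reported 126.0 → residual 0.1 km
  Seismometer 1: calculated 190.9 vs reported 258.6 → residual 67.7 km
  Seismometer 2: calculated 258.7 vs reported 258.7 → residual 0.0 km
  Seismometer 3: calculated 78.1 vs reported 78.2 → residual 0.1 km
Seismometer 0, Seismometer 2, Seismometer 3 are mutually consistent (residuals ≈ 0); Seismometer 1 is off by 67.7 km.

Seismometer 1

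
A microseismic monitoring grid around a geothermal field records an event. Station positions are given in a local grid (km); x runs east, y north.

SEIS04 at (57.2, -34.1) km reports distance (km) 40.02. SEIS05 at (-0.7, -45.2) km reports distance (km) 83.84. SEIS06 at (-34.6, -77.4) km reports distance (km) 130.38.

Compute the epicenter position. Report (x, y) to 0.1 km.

Circle about each station: (x − 57.2)² + (y + 34.1)² = 40.02²; (x + 0.7)² + (y + 45.2)² = 83.84²; (x + 34.6)² + (y + 77.4)² = 130.38².
Subtracting pairs of circle equations eliminates x²+y² and gives linear equations (the radical axes):
-115.8 x − 22.2 y = -7818.67
-183.6 x − 86.6 y = -12644.07
Solving the 2×2 system: x ≈ 66.6, y ≈ 4.8 km.

(66.6, 4.8)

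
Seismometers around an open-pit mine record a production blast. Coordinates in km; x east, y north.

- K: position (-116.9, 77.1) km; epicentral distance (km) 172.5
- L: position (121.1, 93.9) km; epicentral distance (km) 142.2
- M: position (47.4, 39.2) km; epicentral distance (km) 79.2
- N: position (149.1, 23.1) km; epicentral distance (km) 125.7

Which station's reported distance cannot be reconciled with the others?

M

Solve using three stations at a time. Using K, L, N (subtract circle equations pairwise → linear system) gives (x, y) ≈ (29.2, -14.6).
Distances from that point to each station vs reported:
  K: calculated 172.5 vs reported 172.5 → residual 0.0 km
  L: calculated 142.2 vs reported 142.2 → residual 0.0 km
  M: calculated 56.8 vs reported 79.2 → residual 22.4 km
  N: calculated 125.7 vs reported 125.7 → residual 0.0 km
K, L, N are mutually consistent (residuals ≈ 0); M is off by 22.4 km.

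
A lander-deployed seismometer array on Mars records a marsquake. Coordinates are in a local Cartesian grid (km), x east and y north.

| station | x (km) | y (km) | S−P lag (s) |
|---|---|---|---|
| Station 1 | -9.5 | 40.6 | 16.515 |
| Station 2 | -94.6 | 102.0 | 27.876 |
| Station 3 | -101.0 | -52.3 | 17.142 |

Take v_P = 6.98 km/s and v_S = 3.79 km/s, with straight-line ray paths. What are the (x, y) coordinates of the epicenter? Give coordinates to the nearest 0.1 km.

Distance from S−P lag: d = Δt · v_P v_S / (v_P − v_S) = Δt · (6.98·3.79)/(6.98−3.79) ≈ 8.2929·Δt.
So d_Station 1 = 136.96, d_Station 2 = 231.17, d_Station 3 = 142.16 km.
Circle about each station: (x + 9.5)² + (y − 40.6)² = 136.96²; (x + 94.6)² + (y − 102.0)² = 231.17²; (x + 101.0)² + (y + 52.3)² = 142.16².
Subtracting pairs of circle equations eliminates x²+y² and gives linear equations (the radical axes):
-170.2 x + 122.8 y = -17066.98
-183.0 x − 185.8 y = 9746.26
Solving the 2×2 system: x ≈ 36.5, y ≈ -88.4 km.
Check against Station 1 (with the unrounded x, y): √((x + 9.5)²+(y − 40.6)²) = 136.95 ≈ 136.96 km. ✓

36.5 km east, -88.4 km north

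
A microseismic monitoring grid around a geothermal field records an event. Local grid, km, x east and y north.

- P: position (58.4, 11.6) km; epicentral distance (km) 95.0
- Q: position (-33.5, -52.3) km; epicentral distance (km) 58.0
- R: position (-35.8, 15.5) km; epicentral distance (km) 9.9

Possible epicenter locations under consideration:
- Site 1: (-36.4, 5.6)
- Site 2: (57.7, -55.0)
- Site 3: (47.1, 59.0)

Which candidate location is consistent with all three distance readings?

For each candidate, compare |candidate − station| to the reported distance:
Site 1: residuals P 0.0, Q 0.0, R 0.0 → max 0.0 km
Site 2: residuals P 28.4, Q 33.2, R 107.2 → max 107.2 km
Site 3: residuals P 46.3, Q 79.4, R 83.7 → max 83.7 km
Only Site 1 has all residuals ≈ 0.

Site 1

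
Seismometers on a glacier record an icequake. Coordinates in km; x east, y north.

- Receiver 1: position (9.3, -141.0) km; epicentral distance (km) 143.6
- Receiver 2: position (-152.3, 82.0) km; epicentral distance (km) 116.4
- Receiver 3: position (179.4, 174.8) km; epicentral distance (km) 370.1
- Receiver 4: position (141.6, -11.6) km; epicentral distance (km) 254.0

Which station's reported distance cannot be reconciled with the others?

Receiver 2

Solve using three stations at a time. Using Receiver 1, Receiver 3, Receiver 4 (subtract circle equations pairwise → linear system) gives (x, y) ≈ (-108.0, -58.3).
Distances from that point to each station vs reported:
  Receiver 1: calculated 143.6 vs reported 143.6 → residual 0.0 km
  Receiver 2: calculated 147.1 vs reported 116.4 → residual 30.7 km
  Receiver 3: calculated 370.1 vs reported 370.1 → residual 0.0 km
  Receiver 4: calculated 254.0 vs reported 254.0 → residual 0.0 km
Receiver 1, Receiver 3, Receiver 4 are mutually consistent (residuals ≈ 0); Receiver 2 is off by 30.7 km.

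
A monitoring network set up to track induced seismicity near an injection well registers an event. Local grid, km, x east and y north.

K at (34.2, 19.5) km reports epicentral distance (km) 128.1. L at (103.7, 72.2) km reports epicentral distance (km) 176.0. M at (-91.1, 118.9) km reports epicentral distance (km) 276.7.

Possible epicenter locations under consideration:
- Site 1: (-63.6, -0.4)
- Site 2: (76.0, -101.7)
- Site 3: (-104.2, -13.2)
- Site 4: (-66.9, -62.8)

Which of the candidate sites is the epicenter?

Site 2

For each candidate, compare |candidate − station| to the reported distance:
Site 1: residuals K 28.3, L 6.4, M 154.3 → max 154.3 km
Site 2: residuals K 0.1, L 0.1, M 0.0 → max 0.1 km
Site 3: residuals K 14.1, L 48.8, M 144.0 → max 144.0 km
Site 4: residuals K 2.3, L 41.6, M 93.4 → max 93.4 km
Only Site 2 has all residuals ≈ 0.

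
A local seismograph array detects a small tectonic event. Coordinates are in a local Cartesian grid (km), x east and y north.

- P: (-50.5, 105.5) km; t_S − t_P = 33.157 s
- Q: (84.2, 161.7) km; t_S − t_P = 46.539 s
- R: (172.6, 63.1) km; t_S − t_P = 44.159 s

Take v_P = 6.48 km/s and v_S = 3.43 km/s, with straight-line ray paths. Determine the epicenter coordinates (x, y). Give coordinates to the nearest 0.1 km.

(-81.7, -134.1)

Distance from S−P lag: d = Δt · v_P v_S / (v_P − v_S) = Δt · (6.48·3.43)/(6.48−3.43) ≈ 7.2873·Δt.
So d_P = 241.63, d_Q = 339.15, d_R = 321.80 km.
Circle about each station: (x + 50.5)² + (y − 105.5)² = 241.63²; (x − 84.2)² + (y − 161.7)² = 339.15²; (x − 172.6)² + (y − 63.1)² = 321.80².
Subtracting the P equation from the Q and R equations removes the quadratic terms:
269.4 x + 112.4 y = -37081.64
446.2 x − 84.8 y = -25078.31
Solving the 2×2 system: x ≈ -81.7, y ≈ -134.1 km.
Check against P (with the unrounded x, y): √((x + 50.5)²+(y − 105.5)²) = 241.63 ≈ 241.63 km. ✓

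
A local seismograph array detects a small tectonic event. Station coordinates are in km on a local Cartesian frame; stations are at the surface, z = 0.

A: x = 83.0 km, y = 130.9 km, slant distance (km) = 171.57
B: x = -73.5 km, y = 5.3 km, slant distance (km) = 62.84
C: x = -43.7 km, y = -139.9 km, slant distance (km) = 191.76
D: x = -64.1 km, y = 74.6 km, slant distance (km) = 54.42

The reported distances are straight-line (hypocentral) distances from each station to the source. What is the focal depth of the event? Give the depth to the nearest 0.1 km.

Each station gives a sphere (x−x_i)² + (y−y_i)² + z² = d_i² (stations at z=0).
Subtracting the A sphere from B and C: z² cancels, leaving linear equations in x and y:
-313.0 x − 251.2 y = 6893.93
-253.4 x − 541.6 y = -9877.74
Solving: x ≈ -58.706, y ≈ 45.705 km (keep extra digits for the depth step; rounded: -58.7, 45.7).
Then from the A sphere: z² = 171.57² − (x − 83.0)² − (y − 130.9)² with x = -58.706, y = 45.705, so z ≈ 45.798 ≈ 45.8 km.

45.8 km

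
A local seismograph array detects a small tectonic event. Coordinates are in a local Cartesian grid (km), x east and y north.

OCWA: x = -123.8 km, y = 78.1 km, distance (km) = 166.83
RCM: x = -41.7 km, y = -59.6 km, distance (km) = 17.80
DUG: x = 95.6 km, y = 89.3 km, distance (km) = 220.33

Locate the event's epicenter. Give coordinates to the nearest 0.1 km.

-53.3 km east, -73.1 km north

Circle about each station: (x + 123.8)² + (y − 78.1)² = 166.83²; (x + 41.7)² + (y + 59.6)² = 17.80²; (x − 95.6)² + (y − 89.3)² = 220.33².
Subtracting the OCWA equation from the RCM and DUG equations removes the quadratic terms:
164.2 x − 275.4 y = 11380.41
438.8 x + 22.4 y = -25025.26
Solving the 2×2 system: x ≈ -53.3, y ≈ -73.1 km.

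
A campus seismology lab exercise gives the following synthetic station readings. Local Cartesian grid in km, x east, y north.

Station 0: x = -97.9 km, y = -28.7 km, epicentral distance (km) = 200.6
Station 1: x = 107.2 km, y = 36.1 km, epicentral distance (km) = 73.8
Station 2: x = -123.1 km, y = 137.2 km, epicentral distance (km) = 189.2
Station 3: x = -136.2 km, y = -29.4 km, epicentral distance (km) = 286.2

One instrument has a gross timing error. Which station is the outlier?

Solve using three stations at a time. Using Station 0, Station 1, Station 2 (subtract circle equations pairwise → linear system) gives (x, y) ≈ (61.0, 93.7).
Distances from that point to each station vs reported:
  Station 0: calculated 200.6 vs reported 200.6 → residual 0.0 km
  Station 1: calculated 73.8 vs reported 73.8 → residual 0.0 km
  Station 2: calculated 189.2 vs reported 189.2 → residual 0.0 km
  Station 3: calculated 232.5 vs reported 286.2 → residual 53.7 km
Station 0, Station 1, Station 2 are mutually consistent (residuals ≈ 0); Station 3 is off by 53.7 km.

Station 3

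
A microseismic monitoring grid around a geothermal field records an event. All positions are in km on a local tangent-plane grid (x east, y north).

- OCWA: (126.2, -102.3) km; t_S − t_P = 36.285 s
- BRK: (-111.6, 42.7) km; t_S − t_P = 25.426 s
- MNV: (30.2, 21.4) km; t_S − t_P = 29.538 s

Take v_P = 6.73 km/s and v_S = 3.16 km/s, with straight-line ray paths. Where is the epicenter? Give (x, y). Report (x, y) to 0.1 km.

x ≈ -89.9 km, y ≈ -107.2 km

Distance from S−P lag: d = Δt · v_P v_S / (v_P − v_S) = Δt · (6.73·3.16)/(6.73−3.16) ≈ 5.9571·Δt.
So d_OCWA = 216.15, d_BRK = 151.46, d_MNV = 175.96 km.
Circle about each station: (x − 126.2)² + (y + 102.3)² = 216.15²; (x + 111.6)² + (y − 42.7)² = 151.46²; (x − 30.2)² + (y − 21.4)² = 175.96².
Subtracting the OCWA equation from the BRK and MNV equations removes the quadratic terms:
-475.6 x + 290.0 y = 11666.81
-192.0 x + 247.4 y = -9262.83
Solving the 2×2 system: x ≈ -89.9, y ≈ -107.2 km.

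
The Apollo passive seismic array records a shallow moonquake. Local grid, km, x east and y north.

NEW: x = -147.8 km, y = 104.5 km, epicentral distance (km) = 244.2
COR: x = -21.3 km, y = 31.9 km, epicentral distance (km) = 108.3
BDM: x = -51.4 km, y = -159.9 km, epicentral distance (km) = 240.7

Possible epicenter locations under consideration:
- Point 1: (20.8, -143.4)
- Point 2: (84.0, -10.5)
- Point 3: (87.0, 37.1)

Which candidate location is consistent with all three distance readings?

Point 3

For each candidate, compare |candidate − station| to the reported distance:
Point 1: residuals NEW 55.6, COR 72.0, BDM 166.6 → max 166.6 km
Point 2: residuals NEW 14.6, COR 5.2, BDM 39.1 → max 39.1 km
Point 3: residuals NEW 0.1, COR 0.1, BDM 0.1 → max 0.1 km
Only Point 3 has all residuals ≈ 0.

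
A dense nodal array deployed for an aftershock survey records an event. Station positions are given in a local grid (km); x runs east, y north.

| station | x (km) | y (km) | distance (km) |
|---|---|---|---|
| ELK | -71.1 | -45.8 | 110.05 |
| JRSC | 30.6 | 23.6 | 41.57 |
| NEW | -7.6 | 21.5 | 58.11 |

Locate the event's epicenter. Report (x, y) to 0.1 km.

Circle about each station: (x + 71.1)² + (y + 45.8)² = 110.05²; (x − 30.6)² + (y − 23.6)² = 41.57²; (x + 7.6)² + (y − 21.5)² = 58.11².
Subtracting pairs of circle equations eliminates x²+y² and gives linear equations (the radical axes):
203.4 x + 138.8 y = 4723.41
127.0 x + 134.6 y = 2101.39
Solving the 2×2 system: x ≈ 35.3, y ≈ -17.7 km.
Check against ELK (with the unrounded x, y): √((x + 71.1)²+(y + 45.8)²) = 110.04 ≈ 110.05 km. ✓

35.3 km east, -17.7 km north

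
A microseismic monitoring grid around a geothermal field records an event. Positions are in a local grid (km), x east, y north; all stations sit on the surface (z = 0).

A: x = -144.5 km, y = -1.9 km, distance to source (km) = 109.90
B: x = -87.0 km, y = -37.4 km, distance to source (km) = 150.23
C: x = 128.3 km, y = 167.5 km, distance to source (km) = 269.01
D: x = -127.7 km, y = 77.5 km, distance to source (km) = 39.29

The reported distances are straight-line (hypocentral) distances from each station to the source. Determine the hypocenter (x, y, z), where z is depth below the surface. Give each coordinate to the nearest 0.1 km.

Each station gives a sphere (x−x_i)² + (y−y_i)² + z² = d_i² (stations at z=0).
Subtracting the A sphere from B and C: z² cancels, leaving linear equations in x and y:
115.0 x − 71.0 y = -22407.14
545.6 x + 338.8 y = -36655.09
Solving: x ≈ -131.198, y ≈ 103.089 km (keep extra digits for the depth step; rounded: -131.2, 103.1).
Then from the A sphere: z² = 109.90² − (x + 144.5)² − (y + 1.9)² with x = -131.198, y = 103.089, so z ≈ 29.637 ≈ 29.6 km.

x ≈ -131.2 km, y ≈ 103.1 km, depth ≈ 29.6 km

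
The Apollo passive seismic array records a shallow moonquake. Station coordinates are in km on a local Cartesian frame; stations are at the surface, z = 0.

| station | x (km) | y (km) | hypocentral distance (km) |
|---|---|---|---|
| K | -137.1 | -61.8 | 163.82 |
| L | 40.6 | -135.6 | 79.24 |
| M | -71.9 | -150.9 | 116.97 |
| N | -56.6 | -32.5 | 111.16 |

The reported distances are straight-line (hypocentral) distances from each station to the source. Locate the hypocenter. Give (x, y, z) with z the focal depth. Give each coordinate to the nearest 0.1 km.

(10.8, -95.8, 61.7)

Each station gives a sphere (x−x_i)² + (y−y_i)² + z² = d_i² (stations at z=0).
Subtracting the K sphere from L and M: z² cancels, leaving linear equations in x and y:
355.4 x − 147.6 y = 17978.08
130.4 x − 178.2 y = 18479.78
Solving: x ≈ 10.799, y ≈ -95.800 km (keep extra digits for the depth step; rounded: 10.8, -95.8).
Then from the K sphere: z² = 163.82² − (x + 137.1)² − (y + 61.8)² with x = 10.799, y = -95.800, so z ≈ 61.700 ≈ 61.7 km.
Check against N (with the unrounded solution): distance 111.16 ≈ 111.16 km. ✓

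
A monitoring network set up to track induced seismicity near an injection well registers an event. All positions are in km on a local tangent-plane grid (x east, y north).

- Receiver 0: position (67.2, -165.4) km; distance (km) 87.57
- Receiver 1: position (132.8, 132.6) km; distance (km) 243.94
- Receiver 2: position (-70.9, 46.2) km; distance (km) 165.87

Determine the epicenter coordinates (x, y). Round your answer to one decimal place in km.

Circle about each station: (x − 67.2)² + (y + 165.4)² = 87.57²; (x − 132.8)² + (y − 132.6)² = 243.94²; (x + 70.9)² + (y − 46.2)² = 165.87².
Subtracting the Receiver 0 equation from the Receiver 1 and Receiver 2 equations removes the quadratic terms:
131.2 x + 596.0 y = -48492.62
-276.2 x + 423.2 y = -44556.10
Solving the 2×2 system: x ≈ 27.4, y ≈ -87.4 km.
Check against Receiver 0 (with the unrounded x, y): √((x − 67.2)²+(y + 165.4)²) = 87.57 ≈ 87.57 km. ✓

27.4 km east, -87.4 km north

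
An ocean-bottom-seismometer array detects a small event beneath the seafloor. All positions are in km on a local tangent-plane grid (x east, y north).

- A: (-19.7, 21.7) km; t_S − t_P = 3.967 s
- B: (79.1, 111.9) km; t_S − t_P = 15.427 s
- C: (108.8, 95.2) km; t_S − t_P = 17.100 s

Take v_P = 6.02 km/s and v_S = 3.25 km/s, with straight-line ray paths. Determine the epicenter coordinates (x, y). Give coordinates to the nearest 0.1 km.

(7.0, 30.2)

Distance from S−P lag: d = Δt · v_P v_S / (v_P − v_S) = Δt · (6.02·3.25)/(6.02−3.25) ≈ 7.0632·Δt.
So d_A = 28.02, d_B = 108.96, d_C = 120.78 km.
Circle about each station: (x + 19.7)² + (y − 21.7)² = 28.02²; (x − 79.1)² + (y − 111.9)² = 108.96²; (x − 108.8)² + (y − 95.2)² = 120.78².
Subtracting the A equation from the B and C equations removes the quadratic terms:
197.6 x + 180.4 y = 6832.28
257.0 x + 147.0 y = 6238.81
Solving the 2×2 system: x ≈ 7.0, y ≈ 30.2 km.
Check against A (with the unrounded x, y): √((x + 19.7)²+(y − 21.7)²) = 28.02 ≈ 28.02 km. ✓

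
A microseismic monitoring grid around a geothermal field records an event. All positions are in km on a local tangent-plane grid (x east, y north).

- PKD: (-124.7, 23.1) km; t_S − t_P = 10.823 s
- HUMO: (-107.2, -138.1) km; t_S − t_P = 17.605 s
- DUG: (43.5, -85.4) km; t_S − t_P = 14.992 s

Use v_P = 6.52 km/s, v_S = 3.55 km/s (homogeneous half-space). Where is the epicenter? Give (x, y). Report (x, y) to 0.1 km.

x ≈ -48.9 km, y ≈ -13.9 km

Distance from S−P lag: d = Δt · v_P v_S / (v_P − v_S) = Δt · (6.52·3.55)/(6.52−3.55) ≈ 7.7933·Δt.
So d_PKD = 84.35, d_HUMO = 137.20, d_DUG = 116.84 km.
Circle about each station: (x + 124.7)² + (y − 23.1)² = 84.35²; (x + 107.2)² + (y + 138.1)² = 137.20²; (x − 43.5)² + (y + 85.4)² = 116.84².
Subtracting pairs of circle equations eliminates x²+y² and gives linear equations (the radical axes):
35.0 x − 322.4 y = 2770.83
336.4 x − 217.0 y = -13434.95
Solving the 2×2 system: x ≈ -48.9, y ≈ -13.9 km.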